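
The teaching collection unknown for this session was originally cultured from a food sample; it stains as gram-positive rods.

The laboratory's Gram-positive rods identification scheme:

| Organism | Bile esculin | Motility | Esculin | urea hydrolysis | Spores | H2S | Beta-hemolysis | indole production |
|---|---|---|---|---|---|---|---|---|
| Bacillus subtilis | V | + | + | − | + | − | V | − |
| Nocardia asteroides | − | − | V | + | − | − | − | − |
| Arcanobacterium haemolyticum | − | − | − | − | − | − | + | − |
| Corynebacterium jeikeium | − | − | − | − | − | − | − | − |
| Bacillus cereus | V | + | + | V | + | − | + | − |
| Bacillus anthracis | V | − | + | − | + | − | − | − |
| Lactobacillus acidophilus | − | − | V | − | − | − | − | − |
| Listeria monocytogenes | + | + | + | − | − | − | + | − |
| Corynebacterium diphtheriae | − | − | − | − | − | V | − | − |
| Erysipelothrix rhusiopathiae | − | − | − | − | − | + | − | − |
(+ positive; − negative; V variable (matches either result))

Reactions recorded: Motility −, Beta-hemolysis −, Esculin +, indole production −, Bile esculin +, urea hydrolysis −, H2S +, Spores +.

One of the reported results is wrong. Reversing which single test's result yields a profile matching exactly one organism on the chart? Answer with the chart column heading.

As reported, no row in the chart matches all 8 reactions.
Reversing Beta-hemolysis → still no organism matches.
Reversing H2S (to −) → unique match: Bacillus anthracis.
Reversing Motility → still no organism matches.
Reversing Bile esculin → still no organism matches.
Reversing Esculin → still no organism matches.
Reversing urea hydrolysis → still no organism matches.
Reversing indole production → still no organism matches.
Reversing Spores → still no organism matches.

H2S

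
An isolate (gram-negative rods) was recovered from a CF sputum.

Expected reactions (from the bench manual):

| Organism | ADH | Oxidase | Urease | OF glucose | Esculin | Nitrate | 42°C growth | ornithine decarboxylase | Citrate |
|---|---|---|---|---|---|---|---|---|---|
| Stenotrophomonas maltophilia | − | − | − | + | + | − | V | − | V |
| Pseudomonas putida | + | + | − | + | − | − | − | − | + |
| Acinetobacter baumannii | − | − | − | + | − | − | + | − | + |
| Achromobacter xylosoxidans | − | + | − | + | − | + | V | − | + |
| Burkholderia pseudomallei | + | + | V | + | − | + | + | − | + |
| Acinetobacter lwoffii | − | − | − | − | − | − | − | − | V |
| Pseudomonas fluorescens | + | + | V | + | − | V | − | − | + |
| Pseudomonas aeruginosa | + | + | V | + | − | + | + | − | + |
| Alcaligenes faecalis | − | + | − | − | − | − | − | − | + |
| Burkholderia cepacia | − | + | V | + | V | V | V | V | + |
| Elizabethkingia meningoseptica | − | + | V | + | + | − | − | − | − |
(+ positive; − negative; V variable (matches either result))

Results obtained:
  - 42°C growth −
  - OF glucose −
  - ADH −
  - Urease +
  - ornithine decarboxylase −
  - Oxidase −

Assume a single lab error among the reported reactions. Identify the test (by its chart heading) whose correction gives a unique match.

Urease

As reported, no row in the chart matches all 6 reactions.
Reversing OF glucose → still no organism matches.
Reversing Urease (to −) → unique match: Acinetobacter lwoffii.
Reversing ADH → still no organism matches.
Reversing ornithine decarboxylase → still no organism matches.
Reversing 42°C growth → still no organism matches.
Reversing Oxidase → still no organism matches.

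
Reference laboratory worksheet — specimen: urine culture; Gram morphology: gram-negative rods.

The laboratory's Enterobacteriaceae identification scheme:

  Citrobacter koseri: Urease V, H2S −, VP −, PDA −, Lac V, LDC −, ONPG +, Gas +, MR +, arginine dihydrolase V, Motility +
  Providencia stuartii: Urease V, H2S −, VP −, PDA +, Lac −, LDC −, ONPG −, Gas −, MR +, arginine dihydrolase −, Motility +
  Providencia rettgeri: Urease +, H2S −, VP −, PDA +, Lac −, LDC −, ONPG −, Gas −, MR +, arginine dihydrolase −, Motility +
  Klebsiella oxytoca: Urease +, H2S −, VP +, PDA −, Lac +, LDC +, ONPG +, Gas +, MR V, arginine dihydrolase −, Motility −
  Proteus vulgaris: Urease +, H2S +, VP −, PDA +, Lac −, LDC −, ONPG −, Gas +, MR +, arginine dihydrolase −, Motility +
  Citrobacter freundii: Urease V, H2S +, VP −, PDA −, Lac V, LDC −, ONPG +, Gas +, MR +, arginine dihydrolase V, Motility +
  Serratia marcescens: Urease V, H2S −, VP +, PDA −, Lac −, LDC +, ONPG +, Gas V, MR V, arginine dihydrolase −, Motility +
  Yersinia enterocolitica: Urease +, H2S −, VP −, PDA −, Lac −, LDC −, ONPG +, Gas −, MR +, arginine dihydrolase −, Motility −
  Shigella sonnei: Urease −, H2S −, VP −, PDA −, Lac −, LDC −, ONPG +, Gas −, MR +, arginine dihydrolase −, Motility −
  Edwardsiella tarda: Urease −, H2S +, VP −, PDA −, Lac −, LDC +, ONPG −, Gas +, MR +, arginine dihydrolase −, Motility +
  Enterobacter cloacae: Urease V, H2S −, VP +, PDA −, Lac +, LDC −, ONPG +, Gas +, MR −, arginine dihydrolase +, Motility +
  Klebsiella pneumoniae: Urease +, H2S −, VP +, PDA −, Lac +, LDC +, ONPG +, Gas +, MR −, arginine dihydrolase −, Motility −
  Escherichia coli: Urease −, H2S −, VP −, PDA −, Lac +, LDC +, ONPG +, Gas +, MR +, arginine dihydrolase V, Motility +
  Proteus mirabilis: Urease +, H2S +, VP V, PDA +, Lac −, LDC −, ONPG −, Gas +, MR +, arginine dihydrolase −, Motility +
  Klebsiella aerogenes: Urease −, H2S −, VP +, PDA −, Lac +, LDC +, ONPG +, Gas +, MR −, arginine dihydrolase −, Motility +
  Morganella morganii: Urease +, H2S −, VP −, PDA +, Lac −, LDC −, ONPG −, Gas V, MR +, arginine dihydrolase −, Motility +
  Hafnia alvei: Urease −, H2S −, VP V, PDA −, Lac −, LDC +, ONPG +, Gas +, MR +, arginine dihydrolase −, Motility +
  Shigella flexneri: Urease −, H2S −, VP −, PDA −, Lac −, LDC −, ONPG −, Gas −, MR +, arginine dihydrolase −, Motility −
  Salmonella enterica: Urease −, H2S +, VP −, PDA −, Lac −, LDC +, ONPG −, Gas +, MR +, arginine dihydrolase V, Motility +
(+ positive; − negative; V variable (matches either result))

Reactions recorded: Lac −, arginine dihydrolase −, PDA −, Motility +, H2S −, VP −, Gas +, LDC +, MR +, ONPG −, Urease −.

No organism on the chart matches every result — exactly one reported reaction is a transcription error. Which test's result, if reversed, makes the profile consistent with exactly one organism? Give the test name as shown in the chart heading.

As reported, no row in the chart matches all 11 reactions.
Reversing Lac → still no organism matches.
Reversing Urease → still no organism matches.
Reversing ONPG (to +) → unique match: Hafnia alvei.
Reversing Motility → still no organism matches.
Reversing VP → still no organism matches.
Reversing H2S → 2 organisms match (not unique).
Reversing MR → still no organism matches.
Reversing Gas → still no organism matches.
Reversing arginine dihydrolase → still no organism matches.
Reversing LDC → still no organism matches.
Reversing PDA → still no organism matches.

ONPG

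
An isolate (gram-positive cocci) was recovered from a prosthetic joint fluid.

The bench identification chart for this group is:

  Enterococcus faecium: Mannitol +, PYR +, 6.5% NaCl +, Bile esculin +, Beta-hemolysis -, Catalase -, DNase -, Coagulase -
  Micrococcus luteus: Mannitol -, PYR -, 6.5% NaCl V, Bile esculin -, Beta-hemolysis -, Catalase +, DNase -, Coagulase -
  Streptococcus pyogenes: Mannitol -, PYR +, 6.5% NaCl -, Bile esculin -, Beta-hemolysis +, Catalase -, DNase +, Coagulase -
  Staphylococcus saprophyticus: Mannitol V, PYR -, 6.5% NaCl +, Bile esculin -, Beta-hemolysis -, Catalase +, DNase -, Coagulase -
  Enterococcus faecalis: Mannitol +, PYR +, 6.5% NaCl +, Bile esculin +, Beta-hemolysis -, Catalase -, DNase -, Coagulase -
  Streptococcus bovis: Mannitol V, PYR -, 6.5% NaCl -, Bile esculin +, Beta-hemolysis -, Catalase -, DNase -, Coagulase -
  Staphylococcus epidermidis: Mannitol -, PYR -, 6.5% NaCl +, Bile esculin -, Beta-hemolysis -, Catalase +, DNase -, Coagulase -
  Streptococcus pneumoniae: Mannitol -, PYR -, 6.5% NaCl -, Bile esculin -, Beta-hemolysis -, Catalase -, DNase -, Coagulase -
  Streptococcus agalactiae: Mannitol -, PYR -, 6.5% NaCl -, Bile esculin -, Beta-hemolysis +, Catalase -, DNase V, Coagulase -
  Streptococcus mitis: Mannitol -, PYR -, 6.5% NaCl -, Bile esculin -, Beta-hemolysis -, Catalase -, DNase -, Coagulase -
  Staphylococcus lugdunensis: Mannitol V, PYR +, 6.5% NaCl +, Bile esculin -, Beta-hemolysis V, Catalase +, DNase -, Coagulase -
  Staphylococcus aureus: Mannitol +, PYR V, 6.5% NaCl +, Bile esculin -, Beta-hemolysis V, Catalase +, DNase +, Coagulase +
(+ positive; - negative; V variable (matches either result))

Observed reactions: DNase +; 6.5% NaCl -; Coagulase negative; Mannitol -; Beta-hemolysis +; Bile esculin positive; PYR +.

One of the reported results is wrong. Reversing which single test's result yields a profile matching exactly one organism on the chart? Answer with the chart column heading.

Bile esculin

As reported, no row in the chart matches all 7 reactions.
Reversing Beta-hemolysis → still no organism matches.
Reversing DNase → still no organism matches.
Reversing 6.5% NaCl → still no organism matches.
Reversing PYR → still no organism matches.
Reversing Coagulase → still no organism matches.
Reversing Bile esculin (to -) → unique match: Streptococcus pyogenes.
Reversing Mannitol → still no organism matches.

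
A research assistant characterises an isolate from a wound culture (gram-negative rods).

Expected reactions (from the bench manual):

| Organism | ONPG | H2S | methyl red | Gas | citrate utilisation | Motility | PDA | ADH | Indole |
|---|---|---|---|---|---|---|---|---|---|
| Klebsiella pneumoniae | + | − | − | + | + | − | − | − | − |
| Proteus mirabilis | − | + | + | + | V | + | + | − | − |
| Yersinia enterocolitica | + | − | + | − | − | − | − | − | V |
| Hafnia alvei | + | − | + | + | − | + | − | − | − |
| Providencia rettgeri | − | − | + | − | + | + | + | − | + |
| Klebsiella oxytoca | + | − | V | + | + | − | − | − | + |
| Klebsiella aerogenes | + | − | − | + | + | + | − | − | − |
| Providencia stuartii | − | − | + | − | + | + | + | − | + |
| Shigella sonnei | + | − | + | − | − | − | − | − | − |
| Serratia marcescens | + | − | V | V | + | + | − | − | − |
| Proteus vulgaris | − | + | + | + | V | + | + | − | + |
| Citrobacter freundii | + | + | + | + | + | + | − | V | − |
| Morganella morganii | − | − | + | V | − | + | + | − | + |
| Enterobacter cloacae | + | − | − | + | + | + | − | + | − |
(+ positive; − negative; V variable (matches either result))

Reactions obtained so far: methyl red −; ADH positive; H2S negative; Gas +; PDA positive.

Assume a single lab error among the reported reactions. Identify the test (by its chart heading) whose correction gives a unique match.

As reported, no row in the chart matches all 5 reactions.
Reversing PDA (to −) → unique match: Enterobacter cloacae.
Reversing H2S → still no organism matches.
Reversing ADH → still no organism matches.
Reversing methyl red → still no organism matches.
Reversing Gas → still no organism matches.

PDA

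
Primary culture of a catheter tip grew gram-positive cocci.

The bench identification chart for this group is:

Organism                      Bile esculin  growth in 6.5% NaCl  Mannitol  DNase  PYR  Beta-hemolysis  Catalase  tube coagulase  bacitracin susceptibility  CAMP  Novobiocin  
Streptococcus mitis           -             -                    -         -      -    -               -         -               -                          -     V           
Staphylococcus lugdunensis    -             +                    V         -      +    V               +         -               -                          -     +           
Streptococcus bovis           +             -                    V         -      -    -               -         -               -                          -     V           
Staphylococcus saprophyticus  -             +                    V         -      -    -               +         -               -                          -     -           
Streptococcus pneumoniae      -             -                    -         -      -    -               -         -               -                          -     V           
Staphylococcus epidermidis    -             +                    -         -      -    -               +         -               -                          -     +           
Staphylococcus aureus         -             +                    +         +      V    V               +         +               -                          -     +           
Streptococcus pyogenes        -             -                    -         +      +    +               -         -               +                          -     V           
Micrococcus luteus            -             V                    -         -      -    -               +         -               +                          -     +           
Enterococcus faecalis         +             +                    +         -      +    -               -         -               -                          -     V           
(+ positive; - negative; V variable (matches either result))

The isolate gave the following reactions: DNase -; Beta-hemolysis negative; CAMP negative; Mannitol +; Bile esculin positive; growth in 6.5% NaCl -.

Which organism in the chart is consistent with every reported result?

DNase -: excludes Staphylococcus aureus, Streptococcus pyogenes — 8 left.
Beta-hemolysis -: all 8 remaining candidates are consistent.
growth in 6.5% NaCl -: excludes Staphylococcus lugdunensis, Staphylococcus saprophyticus, Staphylococcus epidermidis, Enterococcus faecalis — 4 left.
Mannitol +: excludes Streptococcus mitis, Streptococcus pneumoniae, Micrococcus luteus — 1 left.
Bile esculin +: the one remaining candidate is consistent.
CAMP -: the one remaining candidate is consistent.

Streptococcus bovis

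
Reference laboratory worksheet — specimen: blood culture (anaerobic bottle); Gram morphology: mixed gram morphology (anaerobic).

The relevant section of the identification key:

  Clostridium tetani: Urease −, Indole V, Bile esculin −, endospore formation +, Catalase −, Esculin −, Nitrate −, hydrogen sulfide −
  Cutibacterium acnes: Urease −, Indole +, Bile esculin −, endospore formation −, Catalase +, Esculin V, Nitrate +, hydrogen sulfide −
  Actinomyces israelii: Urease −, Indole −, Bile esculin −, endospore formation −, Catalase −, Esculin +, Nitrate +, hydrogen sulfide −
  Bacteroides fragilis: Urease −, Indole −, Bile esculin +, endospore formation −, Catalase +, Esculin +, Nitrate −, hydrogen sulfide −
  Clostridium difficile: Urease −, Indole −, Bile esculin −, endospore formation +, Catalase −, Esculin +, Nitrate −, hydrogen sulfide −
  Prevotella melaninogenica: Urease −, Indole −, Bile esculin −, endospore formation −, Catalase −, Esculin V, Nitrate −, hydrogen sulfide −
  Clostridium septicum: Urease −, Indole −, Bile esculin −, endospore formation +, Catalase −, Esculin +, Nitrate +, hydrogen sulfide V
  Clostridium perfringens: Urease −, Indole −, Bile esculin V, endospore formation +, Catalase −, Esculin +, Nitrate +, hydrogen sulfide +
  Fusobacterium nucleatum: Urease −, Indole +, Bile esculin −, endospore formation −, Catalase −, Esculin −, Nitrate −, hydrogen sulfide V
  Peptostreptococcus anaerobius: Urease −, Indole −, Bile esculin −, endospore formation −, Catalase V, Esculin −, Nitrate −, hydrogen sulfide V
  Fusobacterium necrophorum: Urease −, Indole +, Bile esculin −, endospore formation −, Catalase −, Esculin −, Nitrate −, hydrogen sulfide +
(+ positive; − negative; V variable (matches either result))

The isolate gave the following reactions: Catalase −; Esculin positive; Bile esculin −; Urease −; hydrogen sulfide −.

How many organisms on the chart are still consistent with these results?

4

hydrogen sulfide −: excludes Clostridium perfringens, Fusobacterium necrophorum — 9 left.
Urease −: all 9 remaining candidates are consistent.
Catalase −: excludes Cutibacterium acnes, Bacteroides fragilis — 7 left.
Bile esculin −: all 7 remaining candidates are consistent.
Esculin +: excludes Clostridium tetani, Fusobacterium nucleatum, Peptostreptococcus anaerobius — 4 left.
Still consistent: Actinomyces israelii, Clostridium difficile, Clostridium septicum, Prevotella melaninogenica.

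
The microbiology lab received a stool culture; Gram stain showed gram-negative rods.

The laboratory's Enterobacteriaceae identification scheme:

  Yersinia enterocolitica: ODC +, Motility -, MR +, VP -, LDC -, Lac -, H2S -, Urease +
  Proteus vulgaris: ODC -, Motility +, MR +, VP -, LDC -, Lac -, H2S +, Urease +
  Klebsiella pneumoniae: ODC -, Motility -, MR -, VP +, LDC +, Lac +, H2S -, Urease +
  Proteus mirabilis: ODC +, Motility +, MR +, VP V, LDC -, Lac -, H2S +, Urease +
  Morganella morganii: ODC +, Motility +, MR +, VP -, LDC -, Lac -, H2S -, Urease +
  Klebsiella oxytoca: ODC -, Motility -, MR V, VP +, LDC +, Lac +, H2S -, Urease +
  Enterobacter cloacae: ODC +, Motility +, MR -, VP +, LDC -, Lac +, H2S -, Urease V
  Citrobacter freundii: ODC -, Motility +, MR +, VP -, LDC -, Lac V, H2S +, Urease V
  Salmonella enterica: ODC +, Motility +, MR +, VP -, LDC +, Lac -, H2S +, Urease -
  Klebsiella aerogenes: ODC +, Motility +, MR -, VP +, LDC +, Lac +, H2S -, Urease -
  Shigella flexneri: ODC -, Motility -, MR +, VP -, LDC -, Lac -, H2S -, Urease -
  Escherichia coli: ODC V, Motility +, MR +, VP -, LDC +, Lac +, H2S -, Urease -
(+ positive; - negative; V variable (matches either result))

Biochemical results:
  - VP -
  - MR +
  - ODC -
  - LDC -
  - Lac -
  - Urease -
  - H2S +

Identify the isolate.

Citrobacter freundii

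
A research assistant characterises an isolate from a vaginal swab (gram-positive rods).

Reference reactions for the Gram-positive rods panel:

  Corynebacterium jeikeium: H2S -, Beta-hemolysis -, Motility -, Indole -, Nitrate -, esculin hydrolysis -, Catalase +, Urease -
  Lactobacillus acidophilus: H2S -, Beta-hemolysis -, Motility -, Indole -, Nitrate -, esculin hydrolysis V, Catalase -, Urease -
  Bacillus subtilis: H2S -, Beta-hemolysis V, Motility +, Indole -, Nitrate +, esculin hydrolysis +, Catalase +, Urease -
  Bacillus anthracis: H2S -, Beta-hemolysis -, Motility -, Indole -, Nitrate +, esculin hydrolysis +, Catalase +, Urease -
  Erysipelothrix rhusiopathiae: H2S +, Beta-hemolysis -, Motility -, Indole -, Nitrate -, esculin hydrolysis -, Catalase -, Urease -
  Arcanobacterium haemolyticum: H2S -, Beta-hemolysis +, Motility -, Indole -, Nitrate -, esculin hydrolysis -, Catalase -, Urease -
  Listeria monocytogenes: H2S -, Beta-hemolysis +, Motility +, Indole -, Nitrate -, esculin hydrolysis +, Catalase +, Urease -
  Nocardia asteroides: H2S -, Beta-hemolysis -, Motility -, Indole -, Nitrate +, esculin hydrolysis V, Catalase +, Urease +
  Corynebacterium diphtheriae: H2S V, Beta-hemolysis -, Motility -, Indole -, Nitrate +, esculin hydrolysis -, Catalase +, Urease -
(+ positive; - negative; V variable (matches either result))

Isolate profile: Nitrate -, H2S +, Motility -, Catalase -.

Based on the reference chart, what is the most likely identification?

H2S +: excludes 7 organisms — 2 left.
Motility -: all 2 remaining candidates are consistent.
Nitrate -: excludes Corynebacterium diphtheriae — 1 left.
Catalase -: the one remaining candidate is consistent.

Erysipelothrix rhusiopathiae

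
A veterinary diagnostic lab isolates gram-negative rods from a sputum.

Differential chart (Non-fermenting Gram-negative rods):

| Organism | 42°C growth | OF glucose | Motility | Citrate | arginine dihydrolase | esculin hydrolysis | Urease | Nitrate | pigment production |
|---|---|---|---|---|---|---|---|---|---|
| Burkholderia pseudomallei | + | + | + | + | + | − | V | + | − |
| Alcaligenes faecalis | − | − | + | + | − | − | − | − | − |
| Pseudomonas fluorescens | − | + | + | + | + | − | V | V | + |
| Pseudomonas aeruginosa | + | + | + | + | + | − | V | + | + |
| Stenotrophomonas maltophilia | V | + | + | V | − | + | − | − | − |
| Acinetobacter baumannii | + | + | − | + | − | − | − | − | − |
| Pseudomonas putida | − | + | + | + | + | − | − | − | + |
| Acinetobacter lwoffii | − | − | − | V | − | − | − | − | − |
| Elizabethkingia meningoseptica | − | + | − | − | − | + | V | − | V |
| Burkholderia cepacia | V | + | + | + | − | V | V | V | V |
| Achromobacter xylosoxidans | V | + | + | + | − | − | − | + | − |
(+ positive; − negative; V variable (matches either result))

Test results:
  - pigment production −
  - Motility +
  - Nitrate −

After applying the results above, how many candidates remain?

3

Nitrate −: excludes Burkholderia pseudomallei, Pseudomonas aeruginosa, Achromobacter xylosoxidans — 8 left.
Motility +: excludes Acinetobacter baumannii, Acinetobacter lwoffii, Elizabethkingia meningoseptica — 5 left.
pigment production −: excludes Pseudomonas fluorescens, Pseudomonas putida — 3 left.
Still consistent: Alcaligenes faecalis, Burkholderia cepacia, Stenotrophomonas maltophilia.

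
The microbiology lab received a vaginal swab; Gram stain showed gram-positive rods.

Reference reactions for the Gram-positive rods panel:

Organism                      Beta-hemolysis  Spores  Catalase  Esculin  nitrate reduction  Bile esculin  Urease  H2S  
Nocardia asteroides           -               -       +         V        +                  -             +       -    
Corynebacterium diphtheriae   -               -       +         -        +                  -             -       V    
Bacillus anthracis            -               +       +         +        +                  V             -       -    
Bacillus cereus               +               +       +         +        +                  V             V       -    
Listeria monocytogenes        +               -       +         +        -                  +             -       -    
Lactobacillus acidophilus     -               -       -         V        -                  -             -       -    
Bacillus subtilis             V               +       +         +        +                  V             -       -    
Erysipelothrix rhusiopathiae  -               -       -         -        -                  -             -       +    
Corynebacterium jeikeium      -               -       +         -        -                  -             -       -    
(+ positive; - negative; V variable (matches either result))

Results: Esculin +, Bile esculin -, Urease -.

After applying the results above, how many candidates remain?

Bile esculin -: excludes Listeria monocytogenes — 8 left.
Esculin +: excludes Corynebacterium diphtheriae, Erysipelothrix rhusiopathiae, Corynebacterium jeikeium — 5 left.
Urease -: excludes Nocardia asteroides — 4 left.
Still consistent: Bacillus anthracis, Bacillus cereus, Bacillus subtilis, Lactobacillus acidophilus.

4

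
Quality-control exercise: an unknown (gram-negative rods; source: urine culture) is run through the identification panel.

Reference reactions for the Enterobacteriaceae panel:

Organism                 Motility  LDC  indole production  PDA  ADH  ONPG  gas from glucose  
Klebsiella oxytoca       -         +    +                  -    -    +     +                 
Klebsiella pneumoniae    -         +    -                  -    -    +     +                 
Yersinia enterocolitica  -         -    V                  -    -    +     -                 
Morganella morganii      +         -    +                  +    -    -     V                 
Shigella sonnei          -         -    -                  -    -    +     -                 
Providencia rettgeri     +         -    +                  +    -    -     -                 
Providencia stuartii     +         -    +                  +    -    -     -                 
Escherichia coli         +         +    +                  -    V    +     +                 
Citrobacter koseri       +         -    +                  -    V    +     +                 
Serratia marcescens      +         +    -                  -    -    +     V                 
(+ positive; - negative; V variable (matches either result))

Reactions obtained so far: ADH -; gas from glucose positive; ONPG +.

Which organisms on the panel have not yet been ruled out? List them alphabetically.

Citrobacter koseri, Escherichia coli, Klebsiella oxytoca, Klebsiella pneumoniae, Serratia marcescens

ONPG +: excludes Morganella morganii, Providencia rettgeri, Providencia stuartii — 7 left.
gas from glucose +: excludes Yersinia enterocolitica, Shigella sonnei — 5 left.
ADH -: all 5 remaining candidates are consistent.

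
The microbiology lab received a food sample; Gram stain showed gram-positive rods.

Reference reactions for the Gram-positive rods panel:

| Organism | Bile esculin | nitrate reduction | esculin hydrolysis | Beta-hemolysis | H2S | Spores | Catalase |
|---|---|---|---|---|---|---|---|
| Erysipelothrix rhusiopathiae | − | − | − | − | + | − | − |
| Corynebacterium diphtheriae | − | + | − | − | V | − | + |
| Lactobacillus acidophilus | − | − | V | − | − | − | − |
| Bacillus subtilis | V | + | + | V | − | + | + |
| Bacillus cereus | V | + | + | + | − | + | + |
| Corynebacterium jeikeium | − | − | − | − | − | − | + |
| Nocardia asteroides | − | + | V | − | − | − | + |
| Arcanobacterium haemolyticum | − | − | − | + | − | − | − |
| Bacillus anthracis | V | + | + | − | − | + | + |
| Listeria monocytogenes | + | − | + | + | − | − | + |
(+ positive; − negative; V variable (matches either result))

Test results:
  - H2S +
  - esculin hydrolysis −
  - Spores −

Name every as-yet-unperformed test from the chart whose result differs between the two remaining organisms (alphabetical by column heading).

Catalase, nitrate reduction

H2S +: excludes 8 organisms — 2 left.
esculin hydrolysis −: all 2 remaining candidates are consistent.
Spores −: all 2 remaining candidates are consistent.
Two candidates remain: Corynebacterium diphtheriae and Erysipelothrix rhusiopathiae.
  Bile esculin: − vs − — same for both, does not separate.
  nitrate reduction: Corynebacterium diphtheriae +, Erysipelothrix rhusiopathiae − — discriminates.
  Beta-hemolysis: − vs − — same for both, does not separate.
  Catalase: Corynebacterium diphtheriae +, Erysipelothrix rhusiopathiae − — discriminates.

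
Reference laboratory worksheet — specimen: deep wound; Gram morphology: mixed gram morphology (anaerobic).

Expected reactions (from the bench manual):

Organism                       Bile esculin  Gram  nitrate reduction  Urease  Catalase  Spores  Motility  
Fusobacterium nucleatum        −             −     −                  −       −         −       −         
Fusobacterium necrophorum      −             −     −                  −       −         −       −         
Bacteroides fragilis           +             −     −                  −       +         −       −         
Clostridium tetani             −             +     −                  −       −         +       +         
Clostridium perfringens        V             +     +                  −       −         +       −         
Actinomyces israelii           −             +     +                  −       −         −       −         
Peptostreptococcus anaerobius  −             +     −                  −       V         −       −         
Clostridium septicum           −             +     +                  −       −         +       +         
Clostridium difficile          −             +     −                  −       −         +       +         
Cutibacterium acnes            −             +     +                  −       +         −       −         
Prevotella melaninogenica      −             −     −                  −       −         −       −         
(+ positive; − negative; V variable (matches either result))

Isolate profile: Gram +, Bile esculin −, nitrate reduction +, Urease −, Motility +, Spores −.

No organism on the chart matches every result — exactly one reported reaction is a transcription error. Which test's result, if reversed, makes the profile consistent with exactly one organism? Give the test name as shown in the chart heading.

Spores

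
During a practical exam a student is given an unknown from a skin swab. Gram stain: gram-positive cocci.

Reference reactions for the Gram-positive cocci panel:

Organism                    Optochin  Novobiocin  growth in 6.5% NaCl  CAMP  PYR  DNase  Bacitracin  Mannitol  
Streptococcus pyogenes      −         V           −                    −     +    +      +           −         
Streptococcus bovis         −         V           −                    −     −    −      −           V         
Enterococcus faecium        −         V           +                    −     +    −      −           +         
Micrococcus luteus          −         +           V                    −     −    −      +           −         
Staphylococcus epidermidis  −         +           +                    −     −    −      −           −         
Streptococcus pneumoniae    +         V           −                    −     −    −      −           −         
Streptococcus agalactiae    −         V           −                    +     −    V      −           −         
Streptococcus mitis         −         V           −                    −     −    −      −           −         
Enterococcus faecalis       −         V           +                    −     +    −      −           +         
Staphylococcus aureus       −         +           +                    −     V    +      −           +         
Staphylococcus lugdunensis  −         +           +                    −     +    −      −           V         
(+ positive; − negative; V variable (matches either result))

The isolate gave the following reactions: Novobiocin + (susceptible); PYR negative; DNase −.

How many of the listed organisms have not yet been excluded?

DNase −: excludes Streptococcus pyogenes, Staphylococcus aureus — 9 left.
Novobiocin +: all 9 remaining candidates are consistent.
PYR −: excludes Enterococcus faecium, Enterococcus faecalis, Staphylococcus lugdunensis — 6 left.
Still consistent: Micrococcus luteus, Staphylococcus epidermidis, Streptococcus agalactiae, Streptococcus bovis, Streptococcus mitis, Streptococcus pneumoniae.

6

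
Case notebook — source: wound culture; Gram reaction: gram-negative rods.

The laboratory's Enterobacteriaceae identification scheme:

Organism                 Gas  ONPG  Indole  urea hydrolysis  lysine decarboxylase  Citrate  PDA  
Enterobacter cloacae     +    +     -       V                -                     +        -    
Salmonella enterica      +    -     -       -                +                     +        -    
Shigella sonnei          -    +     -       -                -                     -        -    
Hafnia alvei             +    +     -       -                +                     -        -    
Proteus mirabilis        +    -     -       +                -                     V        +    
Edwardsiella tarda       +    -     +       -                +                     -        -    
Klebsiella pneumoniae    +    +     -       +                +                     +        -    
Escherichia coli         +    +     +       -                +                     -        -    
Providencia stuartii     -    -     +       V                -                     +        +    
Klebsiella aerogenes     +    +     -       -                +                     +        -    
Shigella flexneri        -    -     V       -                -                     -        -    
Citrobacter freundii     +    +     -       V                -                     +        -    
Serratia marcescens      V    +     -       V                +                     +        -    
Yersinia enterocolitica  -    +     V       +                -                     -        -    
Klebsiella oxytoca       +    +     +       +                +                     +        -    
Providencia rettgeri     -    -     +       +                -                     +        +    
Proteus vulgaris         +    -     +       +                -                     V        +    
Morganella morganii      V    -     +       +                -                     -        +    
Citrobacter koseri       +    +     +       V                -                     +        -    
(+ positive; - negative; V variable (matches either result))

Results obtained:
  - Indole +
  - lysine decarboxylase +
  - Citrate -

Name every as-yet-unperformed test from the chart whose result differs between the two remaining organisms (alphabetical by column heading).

ONPG

lysine decarboxylase +: excludes 11 organisms — 8 left.
Indole +: excludes 5 organisms — 3 left.
Citrate -: excludes Klebsiella oxytoca — 2 left.
Two candidates remain: Edwardsiella tarda and Escherichia coli.
  Gas: + vs + — same for both, does not separate.
  ONPG: Edwardsiella tarda -, Escherichia coli + — discriminates.
  urea hydrolysis: - vs - — same for both, does not separate.
  PDA: - vs - — same for both, does not separate.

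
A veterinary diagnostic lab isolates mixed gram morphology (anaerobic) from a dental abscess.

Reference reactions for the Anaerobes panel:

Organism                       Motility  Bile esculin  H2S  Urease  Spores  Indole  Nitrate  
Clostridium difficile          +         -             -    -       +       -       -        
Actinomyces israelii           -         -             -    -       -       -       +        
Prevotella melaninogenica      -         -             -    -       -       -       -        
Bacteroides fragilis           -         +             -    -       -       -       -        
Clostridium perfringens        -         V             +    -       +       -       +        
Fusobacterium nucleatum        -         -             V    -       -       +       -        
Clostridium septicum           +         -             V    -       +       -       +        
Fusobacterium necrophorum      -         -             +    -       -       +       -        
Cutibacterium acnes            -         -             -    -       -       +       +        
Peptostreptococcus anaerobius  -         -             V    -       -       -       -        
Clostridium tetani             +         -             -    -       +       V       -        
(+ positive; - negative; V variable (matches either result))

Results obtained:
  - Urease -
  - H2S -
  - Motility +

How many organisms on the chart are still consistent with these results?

3

Motility +: excludes 8 organisms — 3 left.
H2S -: all 3 remaining candidates are consistent.
Urease -: all 3 remaining candidates are consistent.
Still consistent: Clostridium difficile, Clostridium septicum, Clostridium tetani.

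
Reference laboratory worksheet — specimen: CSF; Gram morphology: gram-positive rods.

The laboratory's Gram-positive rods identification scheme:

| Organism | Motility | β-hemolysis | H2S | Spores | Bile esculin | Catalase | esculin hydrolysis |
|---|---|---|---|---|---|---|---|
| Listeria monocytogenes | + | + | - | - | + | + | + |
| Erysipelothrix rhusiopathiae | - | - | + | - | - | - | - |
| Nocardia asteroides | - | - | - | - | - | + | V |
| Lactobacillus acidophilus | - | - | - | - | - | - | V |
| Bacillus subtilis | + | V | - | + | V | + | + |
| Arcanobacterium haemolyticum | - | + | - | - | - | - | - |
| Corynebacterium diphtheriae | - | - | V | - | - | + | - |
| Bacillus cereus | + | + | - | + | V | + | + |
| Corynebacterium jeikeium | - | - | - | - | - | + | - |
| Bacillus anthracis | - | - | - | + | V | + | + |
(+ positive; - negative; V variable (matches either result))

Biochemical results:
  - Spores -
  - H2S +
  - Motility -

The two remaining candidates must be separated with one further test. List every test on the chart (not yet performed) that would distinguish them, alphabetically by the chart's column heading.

H2S +: excludes 8 organisms — 2 left.
Motility -: all 2 remaining candidates are consistent.
Spores -: all 2 remaining candidates are consistent.
Two candidates remain: Corynebacterium diphtheriae and Erysipelothrix rhusiopathiae.
  β-hemolysis: - vs - — same for both, does not separate.
  Bile esculin: - vs - — same for both, does not separate.
  Catalase: Corynebacterium diphtheriae +, Erysipelothrix rhusiopathiae - — discriminates.
  esculin hydrolysis: - vs - — same for both, does not separate.

Catalase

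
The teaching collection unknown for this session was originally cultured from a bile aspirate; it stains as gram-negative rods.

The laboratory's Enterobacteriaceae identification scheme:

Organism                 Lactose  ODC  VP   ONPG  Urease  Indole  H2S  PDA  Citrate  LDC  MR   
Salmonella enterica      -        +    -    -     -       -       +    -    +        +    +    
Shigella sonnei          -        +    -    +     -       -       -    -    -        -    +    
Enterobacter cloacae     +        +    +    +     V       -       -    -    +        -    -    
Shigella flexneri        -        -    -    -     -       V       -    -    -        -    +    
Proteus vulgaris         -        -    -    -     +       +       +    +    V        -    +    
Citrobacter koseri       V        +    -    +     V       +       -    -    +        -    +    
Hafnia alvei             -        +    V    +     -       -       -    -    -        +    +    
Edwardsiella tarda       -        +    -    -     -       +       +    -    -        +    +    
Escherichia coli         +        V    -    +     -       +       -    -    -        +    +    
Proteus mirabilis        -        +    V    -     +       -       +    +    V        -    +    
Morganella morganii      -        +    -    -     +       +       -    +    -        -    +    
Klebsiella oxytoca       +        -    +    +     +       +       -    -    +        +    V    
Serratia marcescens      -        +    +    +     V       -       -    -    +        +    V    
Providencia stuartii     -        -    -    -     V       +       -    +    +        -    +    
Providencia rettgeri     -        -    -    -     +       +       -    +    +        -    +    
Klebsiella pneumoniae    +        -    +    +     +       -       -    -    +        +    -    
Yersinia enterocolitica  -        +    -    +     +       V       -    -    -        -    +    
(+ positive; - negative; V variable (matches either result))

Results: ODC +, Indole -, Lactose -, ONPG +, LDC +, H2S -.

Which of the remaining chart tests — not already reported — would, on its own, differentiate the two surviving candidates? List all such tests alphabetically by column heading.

Citrate

Lactose -: excludes Enterobacter cloacae, Escherichia coli, Klebsiella oxytoca, Klebsiella pneumoniae — 13 left.
H2S -: excludes Salmonella enterica, Proteus vulgaris, Edwardsiella tarda, Proteus mirabilis — 9 left.
Indole -: excludes Citrobacter koseri, Morganella morganii, Providencia stuartii, Providencia rettgeri — 5 left.
ONPG +: excludes Shigella flexneri — 4 left.
ODC +: all 4 remaining candidates are consistent.
LDC +: excludes Shigella sonnei, Yersinia enterocolitica — 2 left.
Two candidates remain: Hafnia alvei and Serratia marcescens.
  VP: V vs + — variable for at least one, does not separate.
  Urease: - vs V — variable for at least one, does not separate.
  PDA: - vs - — same for both, does not separate.
  Citrate: Hafnia alvei -, Serratia marcescens + — discriminates.
  MR: + vs V — variable for at least one, does not separate.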